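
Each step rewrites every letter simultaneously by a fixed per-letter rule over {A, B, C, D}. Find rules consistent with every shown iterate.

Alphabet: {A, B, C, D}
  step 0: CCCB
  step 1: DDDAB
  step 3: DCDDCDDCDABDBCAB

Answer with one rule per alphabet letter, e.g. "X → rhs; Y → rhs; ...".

  step 0 ⇒ step 1: CCCB ⇒ D·D·D·AB
    B ↦ AB
    C ↦ D
    A ↦ BC  (constrained at step 1)
    D ↦ CD  (constrained at step 1)

A->BC, B->AB, C->D, D->CD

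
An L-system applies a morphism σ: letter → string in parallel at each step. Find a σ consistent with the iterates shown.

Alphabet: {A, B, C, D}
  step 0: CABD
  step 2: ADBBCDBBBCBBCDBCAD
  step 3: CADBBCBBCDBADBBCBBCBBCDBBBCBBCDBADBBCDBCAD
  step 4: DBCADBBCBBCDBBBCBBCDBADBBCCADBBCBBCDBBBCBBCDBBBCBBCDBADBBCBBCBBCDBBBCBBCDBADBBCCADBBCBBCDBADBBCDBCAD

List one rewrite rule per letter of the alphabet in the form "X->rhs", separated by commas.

  step 3 ⇒ step 4: CADBBCBBCDBADBBCBBCBBCDBBBCBBCDBADBBCDBCAD ⇒ DB·C·AD·BBC·BBC·DB·BBC·BBC·DB·AD·BBC·C·AD·BBC·BBC·DB·BBC·BBC·DB·BBC·BBC·DB·AD·BBC·BBC·BBC·DB·BBC·BBC·DB·AD·BBC·C·AD·BBC·BBC·DB·AD·BBC·DB·C·AD
    A ↦ C
    B ↦ BBC
    C ↦ DB
    D ↦ AD

A->C, B->BBC, C->DB, D->AD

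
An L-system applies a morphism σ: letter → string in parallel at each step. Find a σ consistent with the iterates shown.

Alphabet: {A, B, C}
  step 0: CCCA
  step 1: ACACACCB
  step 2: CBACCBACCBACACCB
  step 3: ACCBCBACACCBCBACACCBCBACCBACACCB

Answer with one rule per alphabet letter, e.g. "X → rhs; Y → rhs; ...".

A->CB, B->CB, C->AC

  step 2 ⇒ step 3: CBACCBACCBACACCB ⇒ AC·CB·CB·AC·AC·CB·CB·AC·AC·CB·CB·AC·CB·AC·AC·CB
    A ↦ CB
    B ↦ CB
    C ↦ AC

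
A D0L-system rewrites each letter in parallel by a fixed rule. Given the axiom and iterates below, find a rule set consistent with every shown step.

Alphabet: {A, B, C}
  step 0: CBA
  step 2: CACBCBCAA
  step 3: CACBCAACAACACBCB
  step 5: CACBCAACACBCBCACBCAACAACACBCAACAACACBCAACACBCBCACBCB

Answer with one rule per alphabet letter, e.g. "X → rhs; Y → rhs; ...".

A->CB, B->A, C->CA

  step 2 ⇒ step 3: CACBCBCAA ⇒ CA·CB·CA·A·CA·A·CA·CB·CB
    A ↦ CB
    B ↦ A
    C ↦ CA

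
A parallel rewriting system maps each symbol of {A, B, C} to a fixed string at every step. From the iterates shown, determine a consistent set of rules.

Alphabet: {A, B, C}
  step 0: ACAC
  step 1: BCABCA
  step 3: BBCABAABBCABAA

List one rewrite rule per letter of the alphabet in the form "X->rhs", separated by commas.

  step 0 ⇒ step 1: ACAC ⇒ B·CA·B·CA
    A ↦ B
    C ↦ CA
    B ↦ AA  (constrained at step 1)

A->B, B->AA, C->CA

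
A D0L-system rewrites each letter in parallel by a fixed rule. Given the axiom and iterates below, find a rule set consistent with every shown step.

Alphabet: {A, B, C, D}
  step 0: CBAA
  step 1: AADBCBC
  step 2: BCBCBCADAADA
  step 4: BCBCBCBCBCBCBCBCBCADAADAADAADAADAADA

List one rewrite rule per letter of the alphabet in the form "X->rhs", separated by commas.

  step 1 ⇒ step 2: AADBCBC ⇒ BC·BC·BC·AD·A·AD·A
    A ↦ BC
    B ↦ AD
    C ↦ A
    D ↦ BC

A->BC, B->AD, C->A, D->BC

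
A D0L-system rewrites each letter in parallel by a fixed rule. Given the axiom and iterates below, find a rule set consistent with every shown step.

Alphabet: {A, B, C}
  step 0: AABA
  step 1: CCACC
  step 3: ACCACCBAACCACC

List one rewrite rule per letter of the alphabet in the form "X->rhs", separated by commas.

A->C, B->AC, C->BA

  step 0 ⇒ step 1: AABA ⇒ C·C·AC·C
    A ↦ C
    B ↦ AC
    C ↦ BA  (constrained at step 1)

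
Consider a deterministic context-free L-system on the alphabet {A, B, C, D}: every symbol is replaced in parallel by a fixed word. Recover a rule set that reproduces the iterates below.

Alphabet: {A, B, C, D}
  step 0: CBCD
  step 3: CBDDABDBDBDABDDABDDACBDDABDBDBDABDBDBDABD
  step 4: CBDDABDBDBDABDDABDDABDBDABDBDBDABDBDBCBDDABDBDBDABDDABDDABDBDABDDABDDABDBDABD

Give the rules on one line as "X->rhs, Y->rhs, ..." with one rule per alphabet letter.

A->B, B->DA, C->CBD, D->BD

  step 3 ⇒ step 4: CBDDABDBDBDABDDABDDACBDDABDBDBDABDBDBDABD ⇒ CBD·DA·BD·BD·B·DA·BD·DA·BD·DA·BD·B·DA·BD·BD·B·DA·BD·BD·B·CBD·DA·BD·BD·B·DA·BD·DA·BD·DA·BD·B·DA·BD·DA·BD·DA·BD·B·DA·BD
    A ↦ B
    B ↦ DA
    C ↦ CBD
    D ↦ BD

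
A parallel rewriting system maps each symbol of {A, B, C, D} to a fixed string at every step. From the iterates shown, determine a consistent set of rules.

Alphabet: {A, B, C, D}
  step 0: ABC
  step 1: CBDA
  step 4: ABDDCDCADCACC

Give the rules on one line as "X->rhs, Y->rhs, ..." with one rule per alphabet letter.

A->C, B->BD, C->A, D->DC

  step 0 ⇒ step 1: ABC ⇒ C·BD·A
    A ↦ C
    B ↦ BD
    C ↦ A
    D ↦ DC  (constrained at step 1)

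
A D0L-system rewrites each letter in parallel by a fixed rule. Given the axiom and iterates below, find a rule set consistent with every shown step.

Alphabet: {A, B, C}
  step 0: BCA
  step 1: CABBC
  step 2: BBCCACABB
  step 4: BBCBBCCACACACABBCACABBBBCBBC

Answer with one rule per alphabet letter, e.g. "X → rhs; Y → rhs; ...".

  step 1 ⇒ step 2: CABBC ⇒ BB·C·CA·CA·BB
    A ↦ C
    B ↦ CA
    C ↦ BB

A->C, B->CA, C->BB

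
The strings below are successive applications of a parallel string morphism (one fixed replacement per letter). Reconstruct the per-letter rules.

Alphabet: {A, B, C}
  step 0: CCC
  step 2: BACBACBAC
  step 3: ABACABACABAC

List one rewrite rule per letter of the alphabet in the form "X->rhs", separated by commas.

A->B, B->A, C->AC

  step 2 ⇒ step 3: BACBACBAC ⇒ A·B·AC·A·B·AC·A·B·AC
    A ↦ B
    B ↦ A
    C ↦ AC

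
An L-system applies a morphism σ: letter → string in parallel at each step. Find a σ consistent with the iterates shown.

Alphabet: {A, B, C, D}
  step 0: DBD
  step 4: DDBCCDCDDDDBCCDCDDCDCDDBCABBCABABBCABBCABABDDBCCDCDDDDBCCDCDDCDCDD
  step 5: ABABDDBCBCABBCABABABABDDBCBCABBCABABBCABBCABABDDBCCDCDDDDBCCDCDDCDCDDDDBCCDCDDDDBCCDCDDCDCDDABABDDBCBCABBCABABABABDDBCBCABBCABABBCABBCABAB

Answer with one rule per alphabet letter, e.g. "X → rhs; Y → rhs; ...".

A->CDC, B->DD, C->BC, D->AB

  step 4 ⇒ step 5: DDBCCDCDDDDBCCDCDDCDCDDBCABBCABABBCABBCABABDDBCCDCDDDDBCCDCDDCDCDD ⇒ AB·AB·DD·BC·BC·AB·BC·AB·AB·AB·AB·DD·BC·BC·AB·BC·AB·AB·BC·AB·BC·AB·AB·DD·BC·CDC·DD·DD·BC·CDC·DD·CDC·DD·DD·BC·CDC·DD·DD·BC·CDC·DD·CDC·DD·AB·AB·DD·BC·BC·AB·BC·AB·AB·AB·AB·DD·BC·BC·AB·BC·AB·AB·BC·AB·BC·AB·AB
    A ↦ CDC
    B ↦ DD
    C ↦ BC
    D ↦ AB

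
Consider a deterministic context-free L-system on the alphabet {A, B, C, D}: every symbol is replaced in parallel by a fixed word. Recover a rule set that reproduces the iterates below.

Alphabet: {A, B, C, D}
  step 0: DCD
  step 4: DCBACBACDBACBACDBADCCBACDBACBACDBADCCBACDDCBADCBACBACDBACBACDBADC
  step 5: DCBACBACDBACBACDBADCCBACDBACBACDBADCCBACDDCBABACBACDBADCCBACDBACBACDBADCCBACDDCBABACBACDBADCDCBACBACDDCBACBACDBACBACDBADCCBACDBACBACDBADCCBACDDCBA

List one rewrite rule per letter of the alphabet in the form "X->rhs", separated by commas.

  step 4 ⇒ step 5: DCBACBACDBACBACDBADCCBACDBACBACDBADCCBACDDCBADCBACBACDBACBACDBADC ⇒ DC·BA·CBA·CD·BA·CBA·CD·BA·DC·CBA·CD·BA·CBA·CD·BA·DC·CBA·CD·DC·BA·BA·CBA·CD·BA·DC·CBA·CD·BA·CBA·CD·BA·DC·CBA·CD·DC·BA·BA·CBA·CD·BA·DC·DC·BA·CBA·CD·DC·BA·CBA·CD·BA·CBA·CD·BA·DC·CBA·CD·BA·CBA·CD·BA·DC·CBA·CD·DC·BA
    A ↦ CD
    B ↦ CBA
    C ↦ BA
    D ↦ DC

A->CD, B->CBA, C->BA, D->DC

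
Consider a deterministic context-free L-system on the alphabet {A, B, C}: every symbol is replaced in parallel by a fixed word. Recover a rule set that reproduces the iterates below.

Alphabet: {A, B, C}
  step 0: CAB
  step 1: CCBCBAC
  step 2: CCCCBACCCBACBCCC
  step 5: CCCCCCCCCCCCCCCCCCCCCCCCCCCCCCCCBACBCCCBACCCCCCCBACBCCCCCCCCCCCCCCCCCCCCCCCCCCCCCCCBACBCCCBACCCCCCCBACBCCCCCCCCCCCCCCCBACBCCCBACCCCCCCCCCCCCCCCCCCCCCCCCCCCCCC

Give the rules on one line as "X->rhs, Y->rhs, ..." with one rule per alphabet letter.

  step 1 ⇒ step 2: CCBCBAC ⇒ CC·CC·BAC·CC·BAC·BC·CC
    A ↦ BC
    B ↦ BAC
    C ↦ CC

A->BC, B->BAC, C->CC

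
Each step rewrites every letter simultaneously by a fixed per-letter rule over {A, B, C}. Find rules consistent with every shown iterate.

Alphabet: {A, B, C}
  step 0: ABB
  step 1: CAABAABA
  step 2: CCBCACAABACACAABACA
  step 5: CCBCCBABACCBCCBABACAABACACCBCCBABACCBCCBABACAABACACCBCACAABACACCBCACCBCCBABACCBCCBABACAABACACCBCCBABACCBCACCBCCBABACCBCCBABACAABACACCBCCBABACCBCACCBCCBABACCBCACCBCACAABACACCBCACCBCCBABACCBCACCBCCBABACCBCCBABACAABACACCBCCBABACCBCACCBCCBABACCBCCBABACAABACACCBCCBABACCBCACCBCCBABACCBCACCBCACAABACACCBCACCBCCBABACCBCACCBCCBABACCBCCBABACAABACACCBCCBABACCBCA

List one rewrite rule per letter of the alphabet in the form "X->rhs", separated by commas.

A->CA, B->ABA, C->CCB

  step 1 ⇒ step 2: CAABAABA ⇒ CCB·CA·CA·ABA·CA·CA·ABA·CA
    A ↦ CA
    B ↦ ABA
    C ↦ CCB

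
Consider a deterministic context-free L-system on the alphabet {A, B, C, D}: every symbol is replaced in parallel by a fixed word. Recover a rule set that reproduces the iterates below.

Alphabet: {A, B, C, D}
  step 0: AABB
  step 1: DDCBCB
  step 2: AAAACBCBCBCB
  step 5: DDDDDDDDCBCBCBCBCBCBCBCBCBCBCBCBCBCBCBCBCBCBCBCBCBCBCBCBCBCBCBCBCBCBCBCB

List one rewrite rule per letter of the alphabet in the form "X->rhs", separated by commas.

A->D, B->CB, C->CB, D->AA

  step 1 ⇒ step 2: DDCBCB ⇒ AA·AA·CB·CB·CB·CB
    B ↦ CB
    C ↦ CB
    D ↦ AA
  step 0 ⇒ step 1: AABB ⇒ D·D·CB·CB
    A ↦ D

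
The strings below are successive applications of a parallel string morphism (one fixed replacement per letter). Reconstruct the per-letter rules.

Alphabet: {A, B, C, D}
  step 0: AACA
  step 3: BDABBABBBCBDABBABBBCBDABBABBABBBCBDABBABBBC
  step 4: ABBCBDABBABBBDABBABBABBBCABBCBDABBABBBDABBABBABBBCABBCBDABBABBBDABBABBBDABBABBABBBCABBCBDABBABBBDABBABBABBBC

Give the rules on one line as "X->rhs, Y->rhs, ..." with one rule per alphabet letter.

A->BD, B->ABB, C->BC, D->C

  step 3 ⇒ step 4: BDABBABBBCBDABBABBBCBDABBABBABBBCBDABBABBBC ⇒ ABB·C·BD·ABB·ABB·BD·ABB·ABB·ABB·BC·ABB·C·BD·ABB·ABB·BD·ABB·ABB·ABB·BC·ABB·C·BD·ABB·ABB·BD·ABB·ABB·BD·ABB·ABB·ABB·BC·ABB·C·BD·ABB·ABB·BD·ABB·ABB·ABB·BC
    A ↦ BD
    B ↦ ABB
    C ↦ BC
    D ↦ C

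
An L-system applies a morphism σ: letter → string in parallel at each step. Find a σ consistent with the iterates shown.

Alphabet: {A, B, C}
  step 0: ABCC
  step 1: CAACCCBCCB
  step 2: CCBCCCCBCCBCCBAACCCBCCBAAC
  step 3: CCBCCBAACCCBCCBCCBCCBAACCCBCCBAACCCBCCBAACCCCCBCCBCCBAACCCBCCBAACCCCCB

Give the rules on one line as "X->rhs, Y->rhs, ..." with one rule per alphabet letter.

  step 2 ⇒ step 3: CCBCCCCBCCBCCBAACCCBCCBAAC ⇒ CCB·CCB·AAC·CCB·CCB·CCB·CCB·AAC·CCB·CCB·AAC·CCB·CCB·AAC·C·C·CCB·CCB·CCB·AAC·CCB·CCB·AAC·C·C·CCB
    A ↦ C
    B ↦ AAC
    C ↦ CCB

A->C, B->AAC, C->CCB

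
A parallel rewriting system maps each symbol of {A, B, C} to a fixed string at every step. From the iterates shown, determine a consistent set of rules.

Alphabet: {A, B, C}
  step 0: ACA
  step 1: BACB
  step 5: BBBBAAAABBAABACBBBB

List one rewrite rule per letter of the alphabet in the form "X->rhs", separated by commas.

A->B, B->AA, C->AC

  step 0 ⇒ step 1: ACA ⇒ B·AC·B
    A ↦ B
    C ↦ AC
    B ↦ AA  (constrained at step 1)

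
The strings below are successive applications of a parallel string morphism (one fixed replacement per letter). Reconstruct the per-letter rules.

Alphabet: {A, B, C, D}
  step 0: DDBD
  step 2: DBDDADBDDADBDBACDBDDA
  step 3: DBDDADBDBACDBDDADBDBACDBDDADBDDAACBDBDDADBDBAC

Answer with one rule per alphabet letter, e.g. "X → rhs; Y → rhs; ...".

A->AC, B->DDA, C->B, D->DB

  step 2 ⇒ step 3: DBDDADBDDADBDBACDBDDA ⇒ DB·DDA·DB·DB·AC·DB·DDA·DB·DB·AC·DB·DDA·DB·DDA·AC·B·DB·DDA·DB·DB·AC
    A ↦ AC
    B ↦ DDA
    C ↦ B
    D ↦ DB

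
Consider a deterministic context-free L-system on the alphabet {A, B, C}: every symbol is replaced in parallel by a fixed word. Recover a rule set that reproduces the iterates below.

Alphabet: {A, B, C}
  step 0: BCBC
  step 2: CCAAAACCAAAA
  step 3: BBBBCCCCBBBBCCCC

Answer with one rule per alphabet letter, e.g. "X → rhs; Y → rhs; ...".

A->C, B->AA, C->BB

  step 2 ⇒ step 3: CCAAAACCAAAA ⇒ BB·BB·C·C·C·C·BB·BB·C·C·C·C
    A ↦ C
    C ↦ BB
    B ↦ AA  (constrained at step 0)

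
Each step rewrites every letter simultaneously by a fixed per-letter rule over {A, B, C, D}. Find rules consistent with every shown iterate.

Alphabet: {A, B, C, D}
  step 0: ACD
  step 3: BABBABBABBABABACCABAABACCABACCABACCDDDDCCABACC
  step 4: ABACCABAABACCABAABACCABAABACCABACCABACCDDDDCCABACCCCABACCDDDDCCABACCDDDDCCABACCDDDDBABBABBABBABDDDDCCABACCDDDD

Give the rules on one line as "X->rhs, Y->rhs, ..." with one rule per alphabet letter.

  step 3 ⇒ step 4: BABBABBABBABABACCABAABACCABACCABACCDDDDCCABACC ⇒ ABA·CC·ABA·ABA·CC·ABA·ABA·CC·ABA·ABA·CC·ABA·CC·ABA·CC·DD·DD·CC·ABA·CC·CC·ABA·CC·DD·DD·CC·ABA·CC·DD·DD·CC·ABA·CC·DD·DD·BAB·BAB·BAB·BAB·DD·DD·CC·ABA·CC·DD·DD
    A ↦ CC
    B ↦ ABA
    C ↦ DD
    D ↦ BAB

A->CC, B->ABA, C->DD, D->BAB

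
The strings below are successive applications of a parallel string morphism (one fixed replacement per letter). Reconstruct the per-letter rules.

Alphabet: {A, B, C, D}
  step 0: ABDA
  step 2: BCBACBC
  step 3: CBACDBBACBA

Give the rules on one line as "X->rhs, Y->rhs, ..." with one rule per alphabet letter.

A->DB, B->C, C->BA, D->B

  step 2 ⇒ step 3: BCBACBC ⇒ C·BA·C·DB·BA·C·BA
    A ↦ DB
    B ↦ C
    C ↦ BA
    D ↦ B  (constrained at step 0)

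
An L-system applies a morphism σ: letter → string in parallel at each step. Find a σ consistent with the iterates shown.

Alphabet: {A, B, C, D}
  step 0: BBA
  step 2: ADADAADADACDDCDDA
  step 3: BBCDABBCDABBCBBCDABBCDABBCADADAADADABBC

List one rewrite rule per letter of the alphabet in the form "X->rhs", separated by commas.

A->BBC, B->CDD, C->A, D->DA

  step 2 ⇒ step 3: ADADAADADACDDCDDA ⇒ BBC·DA·BBC·DA·BBC·BBC·DA·BBC·DA·BBC·A·DA·DA·A·DA·DA·BBC
    A ↦ BBC
    C ↦ A
    D ↦ DA
    B ↦ CDD  (constrained at step 0)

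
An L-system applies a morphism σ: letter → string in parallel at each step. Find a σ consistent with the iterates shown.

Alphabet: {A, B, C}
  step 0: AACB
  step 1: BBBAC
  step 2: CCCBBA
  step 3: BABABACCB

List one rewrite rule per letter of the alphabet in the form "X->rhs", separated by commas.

  step 2 ⇒ step 3: CCCBBA ⇒ BA·BA·BA·C·C·B
    A ↦ B
    B ↦ C
    C ↦ BA

A->B, B->C, C->BA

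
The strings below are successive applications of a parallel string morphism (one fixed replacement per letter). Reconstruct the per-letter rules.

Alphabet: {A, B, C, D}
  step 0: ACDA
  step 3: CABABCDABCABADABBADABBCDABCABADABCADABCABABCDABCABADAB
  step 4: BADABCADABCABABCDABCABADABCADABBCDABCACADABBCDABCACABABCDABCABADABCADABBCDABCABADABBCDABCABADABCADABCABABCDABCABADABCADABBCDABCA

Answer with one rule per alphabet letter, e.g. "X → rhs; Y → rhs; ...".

  step 3 ⇒ step 4: CABABCDABCABADABBADABBCDABCABADABCADABCABABCDABCABADAB ⇒ BA·DAB·CA·DAB·CA·BA·BC·DAB·CA·BA·DAB·CA·DAB·BC·DAB·CA·CA·DAB·BC·DAB·CA·CA·BA·BC·DAB·CA·BA·DAB·CA·DAB·BC·DAB·CA·BA·DAB·BC·DAB·CA·BA·DAB·CA·DAB·CA·BA·BC·DAB·CA·BA·DAB·CA·DAB·BC·DAB·CA
    A ↦ DAB
    B ↦ CA
    C ↦ BA
    D ↦ BC

A->DAB, B->CA, C->BA, D->BC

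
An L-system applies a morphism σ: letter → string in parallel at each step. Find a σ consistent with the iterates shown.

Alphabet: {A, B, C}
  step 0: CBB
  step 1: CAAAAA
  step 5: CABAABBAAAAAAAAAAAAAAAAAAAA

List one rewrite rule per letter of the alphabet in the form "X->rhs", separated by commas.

  step 0 ⇒ step 1: CBB ⇒ CA·AA·AA
    B ↦ AA
    C ↦ CA
    A ↦ B  (constrained at step 1)

A->B, B->AA, C->CA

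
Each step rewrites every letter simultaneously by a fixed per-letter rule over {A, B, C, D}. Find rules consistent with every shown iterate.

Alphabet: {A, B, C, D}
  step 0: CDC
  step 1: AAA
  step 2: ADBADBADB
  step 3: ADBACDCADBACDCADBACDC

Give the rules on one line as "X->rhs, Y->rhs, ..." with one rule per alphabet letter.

A->ADB, B->CDC, C->A, D->A

  step 2 ⇒ step 3: ADBADBADB ⇒ ADB·A·CDC·ADB·A·CDC·ADB·A·CDC
    A ↦ ADB
    B ↦ CDC
    D ↦ A
  step 0 ⇒ step 1: CDC ⇒ A·A·A
    C ↦ A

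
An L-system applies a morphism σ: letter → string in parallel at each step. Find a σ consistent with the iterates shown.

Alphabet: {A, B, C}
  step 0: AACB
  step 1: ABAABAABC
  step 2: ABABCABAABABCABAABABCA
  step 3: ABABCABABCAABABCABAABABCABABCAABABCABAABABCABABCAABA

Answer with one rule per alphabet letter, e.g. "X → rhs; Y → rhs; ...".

A->ABA, B->BC, C->A

  step 2 ⇒ step 3: ABABCABAABABCABAABABCA ⇒ ABA·BC·ABA·BC·A·ABA·BC·ABA·ABA·BC·ABA·BC·A·ABA·BC·ABA·ABA·BC·ABA·BC·A·ABA
    A ↦ ABA
    B ↦ BC
    C ↦ A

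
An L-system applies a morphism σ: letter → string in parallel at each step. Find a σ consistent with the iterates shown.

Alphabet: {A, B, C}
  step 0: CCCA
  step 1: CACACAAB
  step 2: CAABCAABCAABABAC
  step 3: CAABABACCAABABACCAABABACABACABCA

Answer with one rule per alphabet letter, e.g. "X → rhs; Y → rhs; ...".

  step 2 ⇒ step 3: CAABCAABCAABABAC ⇒ CA·AB·AB·AC·CA·AB·AB·AC·CA·AB·AB·AC·AB·AC·AB·CA
    A ↦ AB
    B ↦ AC
    C ↦ CA

A->AB, B->AC, C->CA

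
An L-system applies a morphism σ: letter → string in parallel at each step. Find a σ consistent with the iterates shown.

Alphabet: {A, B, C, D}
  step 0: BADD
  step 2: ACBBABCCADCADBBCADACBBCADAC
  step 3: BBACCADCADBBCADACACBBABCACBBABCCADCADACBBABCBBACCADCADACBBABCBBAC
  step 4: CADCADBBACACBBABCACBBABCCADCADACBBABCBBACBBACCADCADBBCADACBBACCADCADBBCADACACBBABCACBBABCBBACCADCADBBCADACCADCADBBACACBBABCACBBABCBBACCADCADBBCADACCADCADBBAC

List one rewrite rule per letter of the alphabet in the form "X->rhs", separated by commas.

  step 3 ⇒ step 4: BBACCADCADBBCADACACBBABCACBBABCCADCADACBBABCBBACCADCADACBBABCBBAC ⇒ CAD·CAD·BB·AC·AC·BB·ABC·AC·BB·ABC·CAD·CAD·AC·BB·ABC·BB·AC·BB·AC·CAD·CAD·BB·CAD·AC·BB·AC·CAD·CAD·BB·CAD·AC·AC·BB·ABC·AC·BB·ABC·BB·AC·CAD·CAD·BB·CAD·AC·CAD·CAD·BB·AC·AC·BB·ABC·AC·BB·ABC·BB·AC·CAD·CAD·BB·CAD·AC·CAD·CAD·BB·AC
    A ↦ BB
    B ↦ CAD
    C ↦ AC
    D ↦ ABC

A->BB, B->CAD, C->AC, D->ABC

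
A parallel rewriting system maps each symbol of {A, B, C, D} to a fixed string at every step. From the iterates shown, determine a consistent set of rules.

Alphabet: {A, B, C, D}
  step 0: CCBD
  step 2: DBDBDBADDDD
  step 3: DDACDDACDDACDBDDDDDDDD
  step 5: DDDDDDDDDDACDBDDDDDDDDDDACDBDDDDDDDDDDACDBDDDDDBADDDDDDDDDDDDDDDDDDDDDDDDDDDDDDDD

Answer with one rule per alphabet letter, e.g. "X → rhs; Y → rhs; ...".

  step 2 ⇒ step 3: DBDBDBADDDD ⇒ DD·AC·DD·AC·DD·AC·DB·DD·DD·DD·DD
    A ↦ DB
    B ↦ AC
    D ↦ DD
    C ↦ A  (constrained at step 0)

A->DB, B->AC, C->A, D->DD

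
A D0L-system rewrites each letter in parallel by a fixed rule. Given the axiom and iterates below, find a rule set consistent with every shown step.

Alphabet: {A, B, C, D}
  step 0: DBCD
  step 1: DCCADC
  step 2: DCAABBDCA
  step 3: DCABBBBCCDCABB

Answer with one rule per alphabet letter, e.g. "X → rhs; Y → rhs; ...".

A->BB, B->C, C->A, D->DC

  step 2 ⇒ step 3: DCAABBDCA ⇒ DC·A·BB·BB·C·C·DC·A·BB
    A ↦ BB
    B ↦ C
    C ↦ A
    D ↦ DC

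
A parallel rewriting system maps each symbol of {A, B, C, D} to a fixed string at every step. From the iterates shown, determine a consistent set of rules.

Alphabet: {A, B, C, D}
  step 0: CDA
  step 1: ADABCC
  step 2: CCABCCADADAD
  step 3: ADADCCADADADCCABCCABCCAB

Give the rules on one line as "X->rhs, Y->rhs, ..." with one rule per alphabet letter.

A->CC, B->AD, C->AD, D->AB

  step 2 ⇒ step 3: CCABCCADADAD ⇒ AD·AD·CC·AD·AD·AD·CC·AB·CC·AB·CC·AB
    A ↦ CC
    B ↦ AD
    C ↦ AD
    D ↦ AB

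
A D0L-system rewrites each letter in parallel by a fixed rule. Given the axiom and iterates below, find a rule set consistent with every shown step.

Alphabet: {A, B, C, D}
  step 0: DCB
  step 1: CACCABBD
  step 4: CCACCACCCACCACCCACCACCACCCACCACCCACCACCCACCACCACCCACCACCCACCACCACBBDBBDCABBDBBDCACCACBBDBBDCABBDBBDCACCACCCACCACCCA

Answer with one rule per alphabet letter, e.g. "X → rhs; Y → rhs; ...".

A->C, B->BBD, C->CCA, D->CA

  step 0 ⇒ step 1: DCB ⇒ CA·CCA·BBD
    B ↦ BBD
    C ↦ CCA
    D ↦ CA
    A ↦ C  (constrained at step 1)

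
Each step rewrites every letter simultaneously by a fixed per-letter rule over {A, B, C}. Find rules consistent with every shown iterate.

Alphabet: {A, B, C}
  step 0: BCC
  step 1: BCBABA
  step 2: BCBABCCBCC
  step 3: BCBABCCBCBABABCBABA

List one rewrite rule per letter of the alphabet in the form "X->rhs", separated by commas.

A->C, B->BC, C->BA

  step 2 ⇒ step 3: BCBABCCBCC ⇒ BC·BA·BC·C·BC·BA·BA·BC·BA·BA
    A ↦ C
    B ↦ BC
    C ↦ BA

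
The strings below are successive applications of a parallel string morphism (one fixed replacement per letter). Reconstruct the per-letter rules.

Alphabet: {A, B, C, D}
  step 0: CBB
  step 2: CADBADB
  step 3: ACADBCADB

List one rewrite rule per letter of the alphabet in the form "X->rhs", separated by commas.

  step 2 ⇒ step 3: CADBADB ⇒ A·C·A·DB·C·A·DB
    A ↦ C
    B ↦ DB
    C ↦ A
    D ↦ A

A->C, B->DB, C->A, D->A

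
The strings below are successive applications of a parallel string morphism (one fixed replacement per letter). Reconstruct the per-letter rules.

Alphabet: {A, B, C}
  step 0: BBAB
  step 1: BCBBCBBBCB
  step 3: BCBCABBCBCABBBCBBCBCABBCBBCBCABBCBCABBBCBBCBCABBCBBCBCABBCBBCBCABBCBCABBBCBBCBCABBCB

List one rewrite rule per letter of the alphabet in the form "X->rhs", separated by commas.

  step 0 ⇒ step 1: BBAB ⇒ BCB·BCB·B·BCB
    A ↦ B
    B ↦ BCB
    C ↦ CAB  (constrained at step 1)

A->B, B->BCB, C->CAB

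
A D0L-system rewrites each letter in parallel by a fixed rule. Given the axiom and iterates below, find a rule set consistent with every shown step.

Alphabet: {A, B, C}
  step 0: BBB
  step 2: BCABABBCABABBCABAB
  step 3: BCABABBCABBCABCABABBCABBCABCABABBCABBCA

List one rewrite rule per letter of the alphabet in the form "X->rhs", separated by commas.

A->B, B->BCA, C->BA

  step 2 ⇒ step 3: BCABABBCABABBCABAB ⇒ BCA·BA·B·BCA·B·BCA·BCA·BA·B·BCA·B·BCA·BCA·BA·B·BCA·B·BCA
    A ↦ B
    B ↦ BCA
    C ↦ BA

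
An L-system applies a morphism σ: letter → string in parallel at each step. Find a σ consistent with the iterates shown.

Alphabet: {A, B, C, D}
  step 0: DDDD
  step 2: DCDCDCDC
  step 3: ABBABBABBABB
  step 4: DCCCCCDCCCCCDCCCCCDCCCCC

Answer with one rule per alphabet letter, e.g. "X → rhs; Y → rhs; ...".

A->DC, B->CC, C->BB, D->A

  step 3 ⇒ step 4: ABBABBABBABB ⇒ DC·CC·CC·DC·CC·CC·DC·CC·CC·DC·CC·CC
    A ↦ DC
    B ↦ CC
  step 2 ⇒ step 3: DCDCDCDC ⇒ A·BB·A·BB·A·BB·A·BB
    C ↦ BB
  step 2 ⇒ step 3: DCDCDCDC ⇒ A·BB·A·BB·A·BB·A·BB
    D ↦ A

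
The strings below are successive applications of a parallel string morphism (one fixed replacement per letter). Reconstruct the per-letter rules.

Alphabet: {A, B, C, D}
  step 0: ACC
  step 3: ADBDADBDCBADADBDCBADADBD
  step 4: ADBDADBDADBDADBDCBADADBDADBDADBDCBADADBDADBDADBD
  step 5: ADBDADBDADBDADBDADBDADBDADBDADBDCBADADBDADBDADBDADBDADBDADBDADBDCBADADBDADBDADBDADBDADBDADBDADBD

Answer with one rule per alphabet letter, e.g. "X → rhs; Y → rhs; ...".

A->AD, B->AD, C->CB, D->BD

  step 4 ⇒ step 5: ADBDADBDADBDADBDCBADADBDADBDADBDCBADADBDADBDADBD ⇒ AD·BD·AD·BD·AD·BD·AD·BD·AD·BD·AD·BD·AD·BD·AD·BD·CB·AD·AD·BD·AD·BD·AD·BD·AD·BD·AD·BD·AD·BD·AD·BD·CB·AD·AD·BD·AD·BD·AD·BD·AD·BD·AD·BD·AD·BD·AD·BD
    A ↦ AD
    B ↦ AD
    C ↦ CB
    D ↦ BD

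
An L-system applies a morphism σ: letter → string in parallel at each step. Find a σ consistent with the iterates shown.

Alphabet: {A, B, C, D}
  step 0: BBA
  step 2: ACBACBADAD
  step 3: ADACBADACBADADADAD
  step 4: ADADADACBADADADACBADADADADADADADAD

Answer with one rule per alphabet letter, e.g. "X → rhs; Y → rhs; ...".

A->AD, B->CB, C->A, D->AD

  step 3 ⇒ step 4: ADACBADACBADADADAD ⇒ AD·AD·AD·A·CB·AD·AD·AD·A·CB·AD·AD·AD·AD·AD·AD·AD·AD
    A ↦ AD
    B ↦ CB
    C ↦ A
    D ↦ AD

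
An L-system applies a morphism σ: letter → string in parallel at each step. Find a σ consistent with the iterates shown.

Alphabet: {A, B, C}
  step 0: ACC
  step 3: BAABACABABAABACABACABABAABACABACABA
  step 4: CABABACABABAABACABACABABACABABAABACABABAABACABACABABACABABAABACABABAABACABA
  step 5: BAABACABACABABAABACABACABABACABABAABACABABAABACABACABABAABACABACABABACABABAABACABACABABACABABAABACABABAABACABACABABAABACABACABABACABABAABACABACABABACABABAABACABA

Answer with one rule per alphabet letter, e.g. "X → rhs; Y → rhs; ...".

  step 4 ⇒ step 5: CABABACABABAABACABACABABACABABAABACABABAABACABACABABACABABAABACABABAABACABA ⇒ BAA·BA·CA·BA·CA·BA·BAA·BA·CA·BA·CA·BA·BA·CA·BA·BAA·BA·CA·BA·BAA·BA·CA·BA·CA·BA·BAA·BA·CA·BA·CA·BA·BA·CA·BA·BAA·BA·CA·BA·CA·BA·BA·CA·BA·BAA·BA·CA·BA·BAA·BA·CA·BA·CA·BA·BAA·BA·CA·BA·CA·BA·BA·CA·BA·BAA·BA·CA·BA·CA·BA·BA·CA·BA·BAA·BA·CA·BA
    A ↦ BA
    B ↦ CA
    C ↦ BAA

A->BA, B->CA, C->BAA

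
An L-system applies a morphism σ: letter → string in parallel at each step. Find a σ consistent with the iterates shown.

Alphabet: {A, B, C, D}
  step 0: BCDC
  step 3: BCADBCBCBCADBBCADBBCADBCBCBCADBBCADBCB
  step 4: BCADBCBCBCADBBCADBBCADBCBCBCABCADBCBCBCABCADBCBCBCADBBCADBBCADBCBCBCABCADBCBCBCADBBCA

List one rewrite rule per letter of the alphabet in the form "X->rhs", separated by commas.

  step 3 ⇒ step 4: BCADBCBCBCADBBCADBBCADBCBCBCADBBCADBCB ⇒ BCA·DB·CB·C·BCA·DB·BCA·DB·BCA·DB·CB·C·BCA·BCA·DB·CB·C·BCA·BCA·DB·CB·C·BCA·DB·BCA·DB·BCA·DB·CB·C·BCA·BCA·DB·CB·C·BCA·DB·BCA
    A ↦ CB
    B ↦ BCA
    C ↦ DB
    D ↦ C

A->CB, B->BCA, C->DB, D->C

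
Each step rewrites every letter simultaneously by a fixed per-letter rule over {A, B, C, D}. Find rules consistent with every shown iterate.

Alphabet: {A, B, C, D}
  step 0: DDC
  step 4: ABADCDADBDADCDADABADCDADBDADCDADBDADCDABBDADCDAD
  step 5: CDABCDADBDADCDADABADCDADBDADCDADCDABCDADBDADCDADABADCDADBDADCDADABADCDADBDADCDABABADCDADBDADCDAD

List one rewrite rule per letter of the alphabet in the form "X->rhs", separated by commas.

A->CD, B->AB, C->BD, D->AD

  step 4 ⇒ step 5: ABADCDADBDADCDADABADCDADBDADCDADBDADCDABBDADCDAD ⇒ CD·AB·CD·AD·BD·AD·CD·AD·AB·AD·CD·AD·BD·AD·CD·AD·CD·AB·CD·AD·BD·AD·CD·AD·AB·AD·CD·AD·BD·AD·CD·AD·AB·AD·CD·AD·BD·AD·CD·AB·AB·AD·CD·AD·BD·AD·CD·AD
    A ↦ CD
    B ↦ AB
    C ↦ BD
    D ↦ AD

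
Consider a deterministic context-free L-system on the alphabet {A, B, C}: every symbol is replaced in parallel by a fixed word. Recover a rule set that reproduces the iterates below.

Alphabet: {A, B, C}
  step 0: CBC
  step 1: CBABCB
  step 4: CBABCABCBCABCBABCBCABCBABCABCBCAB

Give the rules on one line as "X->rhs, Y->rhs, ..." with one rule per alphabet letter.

  step 0 ⇒ step 1: CBC ⇒ CB·AB·CB
    B ↦ AB
    C ↦ CB
    A ↦ C  (constrained at step 1)

A->C, B->AB, C->CB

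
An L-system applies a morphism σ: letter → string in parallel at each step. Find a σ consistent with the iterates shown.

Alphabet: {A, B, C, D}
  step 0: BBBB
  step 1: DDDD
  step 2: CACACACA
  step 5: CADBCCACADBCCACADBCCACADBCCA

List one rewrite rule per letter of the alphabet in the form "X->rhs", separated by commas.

  step 1 ⇒ step 2: DDDD ⇒ CA·CA·CA·CA
    D ↦ CA
    A ↦ B  (constrained at step 2)
  step 0 ⇒ step 1: BBBB ⇒ D·D·D·D
    B ↦ D
    C ↦ BC  (constrained at step 2)

A->B, B->D, C->BC, D->CA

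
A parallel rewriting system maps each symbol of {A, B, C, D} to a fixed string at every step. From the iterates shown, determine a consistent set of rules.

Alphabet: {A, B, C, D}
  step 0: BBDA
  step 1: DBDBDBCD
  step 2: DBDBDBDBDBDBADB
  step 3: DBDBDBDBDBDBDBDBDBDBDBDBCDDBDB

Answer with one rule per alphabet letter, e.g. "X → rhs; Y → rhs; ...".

A->CD, B->DB, C->A, D->DB

  step 2 ⇒ step 3: DBDBDBDBDBDBADB ⇒ DB·DB·DB·DB·DB·DB·DB·DB·DB·DB·DB·DB·CD·DB·DB
    A ↦ CD
    B ↦ DB
    D ↦ DB
  step 1 ⇒ step 2: DBDBDBCD ⇒ DB·DB·DB·DB·DB·DB·A·DB
    C ↦ A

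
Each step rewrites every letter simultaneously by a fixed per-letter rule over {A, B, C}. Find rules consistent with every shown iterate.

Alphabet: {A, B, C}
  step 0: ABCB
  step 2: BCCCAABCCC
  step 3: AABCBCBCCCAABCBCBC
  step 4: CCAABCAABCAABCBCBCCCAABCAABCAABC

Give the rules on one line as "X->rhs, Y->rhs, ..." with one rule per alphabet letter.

A->C, B->AA, C->BC

  step 3 ⇒ step 4: AABCBCBCCCAABCBCBC ⇒ C·C·AA·BC·AA·BC·AA·BC·BC·BC·C·C·AA·BC·AA·BC·AA·BC
    A ↦ C
    B ↦ AA
    C ↦ BC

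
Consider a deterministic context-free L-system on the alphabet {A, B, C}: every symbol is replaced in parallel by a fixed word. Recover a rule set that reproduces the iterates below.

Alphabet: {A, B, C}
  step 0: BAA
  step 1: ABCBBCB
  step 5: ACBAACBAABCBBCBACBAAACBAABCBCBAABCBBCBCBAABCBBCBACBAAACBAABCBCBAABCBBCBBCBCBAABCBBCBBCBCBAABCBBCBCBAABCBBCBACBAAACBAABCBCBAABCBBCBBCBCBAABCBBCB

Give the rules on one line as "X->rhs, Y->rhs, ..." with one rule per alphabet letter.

  step 0 ⇒ step 1: BAA ⇒ A·BCB·BCB
    A ↦ BCB
    B ↦ A
    C ↦ CBA  (constrained at step 1)

A->BCB, B->A, C->CBA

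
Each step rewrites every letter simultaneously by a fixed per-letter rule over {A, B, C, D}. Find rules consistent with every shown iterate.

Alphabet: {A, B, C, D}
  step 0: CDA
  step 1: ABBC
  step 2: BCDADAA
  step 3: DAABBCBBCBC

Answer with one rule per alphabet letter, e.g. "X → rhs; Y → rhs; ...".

A->BC, B->DA, C->A, D->B

  step 2 ⇒ step 3: BCDADAA ⇒ DA·A·B·BC·B·BC·BC
    A ↦ BC
    B ↦ DA
    C ↦ A
    D ↦ B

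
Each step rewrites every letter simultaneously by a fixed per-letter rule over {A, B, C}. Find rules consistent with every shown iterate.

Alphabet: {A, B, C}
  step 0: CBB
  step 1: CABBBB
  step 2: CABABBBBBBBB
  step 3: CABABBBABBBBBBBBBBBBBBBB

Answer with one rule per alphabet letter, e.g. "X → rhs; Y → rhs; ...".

  step 2 ⇒ step 3: CABABBBBBBBB ⇒ CA·BA·BB·BA·BB·BB·BB·BB·BB·BB·BB·BB
    A ↦ BA
    B ↦ BB
    C ↦ CA

A->BA, B->BB, C->CA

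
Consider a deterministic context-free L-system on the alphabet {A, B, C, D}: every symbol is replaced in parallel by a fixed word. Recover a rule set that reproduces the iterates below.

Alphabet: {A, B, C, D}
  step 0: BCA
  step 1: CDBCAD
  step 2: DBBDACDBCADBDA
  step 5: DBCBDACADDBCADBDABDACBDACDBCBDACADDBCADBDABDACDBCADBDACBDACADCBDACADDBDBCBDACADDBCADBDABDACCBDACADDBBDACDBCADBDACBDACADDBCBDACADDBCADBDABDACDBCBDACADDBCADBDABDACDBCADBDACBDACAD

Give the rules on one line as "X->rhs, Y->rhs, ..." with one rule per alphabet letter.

  step 1 ⇒ step 2: CDBCAD ⇒ DB·BDA·C·DB·CAD·BDA
    A ↦ CAD
    B ↦ C
    C ↦ DB
    D ↦ BDA

A->CAD, B->C, C->DB, D->BDA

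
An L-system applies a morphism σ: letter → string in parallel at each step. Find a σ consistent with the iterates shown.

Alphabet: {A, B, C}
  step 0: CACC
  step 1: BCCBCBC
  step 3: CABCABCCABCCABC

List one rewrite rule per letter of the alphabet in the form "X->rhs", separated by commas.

  step 0 ⇒ step 1: CACC ⇒ BC·C·BC·BC
    A ↦ C
    C ↦ BC
    B ↦ A  (constrained at step 1)

A->C, B->A, C->BC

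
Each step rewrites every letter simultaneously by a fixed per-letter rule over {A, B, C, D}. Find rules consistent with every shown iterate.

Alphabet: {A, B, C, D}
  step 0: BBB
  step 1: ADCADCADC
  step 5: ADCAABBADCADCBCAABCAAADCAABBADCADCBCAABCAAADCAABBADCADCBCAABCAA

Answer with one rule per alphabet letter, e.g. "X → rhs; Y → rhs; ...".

  step 0 ⇒ step 1: BBB ⇒ ADC·ADC·ADC
    B ↦ ADC
    A ↦ B  (constrained at step 1)
    C ↦ AA  (constrained at step 1)
    D ↦ C  (constrained at step 1)

A->B, B->ADC, C->AA, D->C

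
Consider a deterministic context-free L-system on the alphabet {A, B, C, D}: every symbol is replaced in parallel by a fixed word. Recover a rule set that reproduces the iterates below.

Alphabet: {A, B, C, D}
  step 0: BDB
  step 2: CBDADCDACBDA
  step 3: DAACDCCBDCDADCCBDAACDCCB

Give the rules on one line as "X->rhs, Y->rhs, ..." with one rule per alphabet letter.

  step 2 ⇒ step 3: CBDADCDACBDA ⇒ DA·AC·DC·CB·DC·DA·DC·CB·DA·AC·DC·CB
    A ↦ CB
    B ↦ AC
    C ↦ DA
    D ↦ DC

A->CB, B->AC, C->DA, D->DC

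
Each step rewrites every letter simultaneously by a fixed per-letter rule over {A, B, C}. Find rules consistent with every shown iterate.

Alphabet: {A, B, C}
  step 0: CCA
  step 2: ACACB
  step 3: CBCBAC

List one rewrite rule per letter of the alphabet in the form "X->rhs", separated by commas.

  step 2 ⇒ step 3: ACACB ⇒ C·B·C·B·AC
    A ↦ C
    B ↦ AC
    C ↦ B

A->C, B->AC, C->B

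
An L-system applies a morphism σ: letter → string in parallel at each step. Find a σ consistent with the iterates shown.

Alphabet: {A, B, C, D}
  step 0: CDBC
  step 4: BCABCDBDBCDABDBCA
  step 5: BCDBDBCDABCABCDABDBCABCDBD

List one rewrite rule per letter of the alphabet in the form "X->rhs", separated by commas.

  step 4 ⇒ step 5: BCABCDBDBCDABDBCA ⇒ BC·D·BD·BC·D·A·BC·A·BC·D·A·BD·BC·A·BC·D·BD
    A ↦ BD
    B ↦ BC
    C ↦ D
    D ↦ A

A->BD, B->BC, C->D, D->A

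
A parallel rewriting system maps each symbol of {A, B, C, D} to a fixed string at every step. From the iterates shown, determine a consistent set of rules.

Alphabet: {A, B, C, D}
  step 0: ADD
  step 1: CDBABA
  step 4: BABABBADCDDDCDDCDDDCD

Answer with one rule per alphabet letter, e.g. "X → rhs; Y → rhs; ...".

  step 0 ⇒ step 1: ADD ⇒ CD·BA·BA
    A ↦ CD
    D ↦ BA
    B ↦ D  (constrained at step 1)
    C ↦ B  (constrained at step 1)

A->CD, B->D, C->B, D->BA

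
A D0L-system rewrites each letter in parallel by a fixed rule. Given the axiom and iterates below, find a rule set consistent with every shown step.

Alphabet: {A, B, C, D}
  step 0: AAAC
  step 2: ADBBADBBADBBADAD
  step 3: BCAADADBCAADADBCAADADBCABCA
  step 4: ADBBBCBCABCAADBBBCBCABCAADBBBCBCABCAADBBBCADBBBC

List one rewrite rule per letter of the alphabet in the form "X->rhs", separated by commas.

A->BC, B->AD, C->BB, D->A

  step 3 ⇒ step 4: BCAADADBCAADADBCAADADBCABCA ⇒ AD·BB·BC·BC·A·BC·A·AD·BB·BC·BC·A·BC·A·AD·BB·BC·BC·A·BC·A·AD·BB·BC·AD·BB·BC
    A ↦ BC
    B ↦ AD
    C ↦ BB
    D ↦ A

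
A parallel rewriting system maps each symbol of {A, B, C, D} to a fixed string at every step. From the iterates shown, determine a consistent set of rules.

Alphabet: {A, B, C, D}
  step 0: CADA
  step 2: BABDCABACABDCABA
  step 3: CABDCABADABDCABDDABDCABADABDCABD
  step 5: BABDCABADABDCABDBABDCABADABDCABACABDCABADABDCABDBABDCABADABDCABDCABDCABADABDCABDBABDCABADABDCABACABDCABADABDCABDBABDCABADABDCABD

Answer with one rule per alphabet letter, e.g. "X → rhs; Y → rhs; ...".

  step 2 ⇒ step 3: BABDCABACABDCABA ⇒ CA·BD·CA·BA·DA·BD·CA·BD·DA·BD·CA·BA·DA·BD·CA·BD
    A ↦ BD
    B ↦ CA
    C ↦ DA
    D ↦ BA

A->BD, B->CA, C->DA, D->BA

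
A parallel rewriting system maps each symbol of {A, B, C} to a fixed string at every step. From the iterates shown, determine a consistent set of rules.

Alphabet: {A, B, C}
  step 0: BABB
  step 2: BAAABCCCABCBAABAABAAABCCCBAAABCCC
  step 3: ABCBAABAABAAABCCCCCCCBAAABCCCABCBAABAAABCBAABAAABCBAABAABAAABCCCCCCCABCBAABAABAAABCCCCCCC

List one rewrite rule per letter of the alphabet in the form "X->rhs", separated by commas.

  step 2 ⇒ step 3: BAAABCCCABCBAABAABAAABCCCBAAABCCC ⇒ ABC·BAA·BAA·BAA·ABC·CC·CC·CC·BAA·ABC·CC·ABC·BAA·BAA·ABC·BAA·BAA·ABC·BAA·BAA·BAA·ABC·CC·CC·CC·ABC·BAA·BAA·BAA·ABC·CC·CC·CC
    A ↦ BAA
    B ↦ ABC
    C ↦ CC

A->BAA, B->ABC, C->CC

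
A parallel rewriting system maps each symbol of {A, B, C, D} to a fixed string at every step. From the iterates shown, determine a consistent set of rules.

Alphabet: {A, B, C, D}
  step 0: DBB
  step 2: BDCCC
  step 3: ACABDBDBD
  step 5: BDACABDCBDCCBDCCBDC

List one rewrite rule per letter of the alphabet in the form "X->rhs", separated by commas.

A->C, B->A, C->BD, D->CA

  step 2 ⇒ step 3: BDCCC ⇒ A·CA·BD·BD·BD
    B ↦ A
    C ↦ BD
    D ↦ CA
    A ↦ C  (constrained at step 3)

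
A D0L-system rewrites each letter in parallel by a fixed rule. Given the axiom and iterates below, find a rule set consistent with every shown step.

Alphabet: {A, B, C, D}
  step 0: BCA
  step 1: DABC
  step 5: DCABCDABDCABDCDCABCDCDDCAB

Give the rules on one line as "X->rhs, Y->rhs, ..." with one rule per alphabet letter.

A->C, B->D, C->AB, D->DC

  step 0 ⇒ step 1: BCA ⇒ D·AB·C
    A ↦ C
    B ↦ D
    C ↦ AB
    D ↦ DC  (constrained at step 1)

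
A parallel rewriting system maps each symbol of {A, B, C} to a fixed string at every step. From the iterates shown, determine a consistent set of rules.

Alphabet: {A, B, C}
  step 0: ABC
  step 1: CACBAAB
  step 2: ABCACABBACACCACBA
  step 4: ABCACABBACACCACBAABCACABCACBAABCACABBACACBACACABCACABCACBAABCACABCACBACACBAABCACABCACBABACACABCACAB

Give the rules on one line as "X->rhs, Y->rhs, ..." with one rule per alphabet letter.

  step 1 ⇒ step 2: CACBAAB ⇒ AB·CAC·AB·BA·CAC·CAC·BA
    A ↦ CAC
    B ↦ BA
    C ↦ AB

A->CAC, B->BA, C->AB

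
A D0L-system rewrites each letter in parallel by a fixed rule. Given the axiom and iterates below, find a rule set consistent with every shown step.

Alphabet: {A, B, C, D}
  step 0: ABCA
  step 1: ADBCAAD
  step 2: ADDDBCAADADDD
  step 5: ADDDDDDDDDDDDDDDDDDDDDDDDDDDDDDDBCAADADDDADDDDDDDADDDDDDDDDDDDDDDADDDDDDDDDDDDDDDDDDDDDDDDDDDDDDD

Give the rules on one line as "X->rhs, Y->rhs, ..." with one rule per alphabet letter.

A->AD, B->BC, C->A, D->DD

  step 1 ⇒ step 2: ADBCAAD ⇒ AD·DD·BC·A·AD·AD·DD
    A ↦ AD
    B ↦ BC
    C ↦ A
    D ↦ DD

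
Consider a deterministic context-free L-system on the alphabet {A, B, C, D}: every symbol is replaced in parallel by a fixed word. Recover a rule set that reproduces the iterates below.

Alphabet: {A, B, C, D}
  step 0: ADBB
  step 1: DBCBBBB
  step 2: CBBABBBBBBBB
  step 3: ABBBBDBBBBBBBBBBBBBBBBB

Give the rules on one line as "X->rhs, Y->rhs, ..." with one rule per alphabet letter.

  step 2 ⇒ step 3: CBBABBBBBBBB ⇒ A·BB·BB·DB·BB·BB·BB·BB·BB·BB·BB·BB
    A ↦ DB
    B ↦ BB
    C ↦ A
  step 0 ⇒ step 1: ADBB ⇒ DB·C·BB·BB
    D ↦ C

A->DB, B->BB, C->A, D->C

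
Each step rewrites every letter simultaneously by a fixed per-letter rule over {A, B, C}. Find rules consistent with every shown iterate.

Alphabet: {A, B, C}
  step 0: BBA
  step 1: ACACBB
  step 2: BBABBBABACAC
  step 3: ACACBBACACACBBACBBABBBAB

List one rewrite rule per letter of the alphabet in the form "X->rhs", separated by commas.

  step 2 ⇒ step 3: BBABBBABACAC ⇒ AC·AC·BB·AC·AC·AC·BB·AC·BB·AB·BB·AB
    A ↦ BB
    B ↦ AC
    C ↦ AB

A->BB, B->AC, C->AB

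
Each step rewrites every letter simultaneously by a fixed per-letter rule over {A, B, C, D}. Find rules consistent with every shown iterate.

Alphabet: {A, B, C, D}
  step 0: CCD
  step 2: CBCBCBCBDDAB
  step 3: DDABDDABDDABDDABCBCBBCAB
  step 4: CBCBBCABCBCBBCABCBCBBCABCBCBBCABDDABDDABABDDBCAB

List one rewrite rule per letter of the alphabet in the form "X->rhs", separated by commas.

A->BC, B->AB, C->DD, D->CB

  step 3 ⇒ step 4: DDABDDABDDABDDABCBCBBCAB ⇒ CB·CB·BC·AB·CB·CB·BC·AB·CB·CB·BC·AB·CB·CB·BC·AB·DD·AB·DD·AB·AB·DD·BC·AB
    A ↦ BC
    B ↦ AB
    C ↦ DD
    D ↦ CB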